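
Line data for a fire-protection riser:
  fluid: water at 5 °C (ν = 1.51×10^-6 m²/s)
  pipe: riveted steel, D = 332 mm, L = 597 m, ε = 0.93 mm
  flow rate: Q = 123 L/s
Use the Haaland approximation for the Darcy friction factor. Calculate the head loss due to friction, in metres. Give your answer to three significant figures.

V = 4Q/(πD²) = 4·0.123/(π·0.332²) = 1.421 m/s
Re = VD/ν = 1.421·0.332/1.51×10^-6 = 3.12×10^5 → turbulent
ε/D = 0.93/332 = 0.00280
Haaland: f = 0.02613
h_f = f(L/D)V²/(2g) = 0.02613·(597/0.332)·1.421²/(2·9.81) = 4.834 m

h_f ≈ 4.83 m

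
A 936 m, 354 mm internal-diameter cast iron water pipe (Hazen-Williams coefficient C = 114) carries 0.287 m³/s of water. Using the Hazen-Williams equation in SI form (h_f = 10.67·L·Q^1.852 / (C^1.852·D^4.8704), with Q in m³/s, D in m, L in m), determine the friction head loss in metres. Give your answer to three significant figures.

h_f ≈ 24.1 m

h_f = 10.67·936·0.287^1.852 / (114^1.852·0.354^4.8704) = 24.13 m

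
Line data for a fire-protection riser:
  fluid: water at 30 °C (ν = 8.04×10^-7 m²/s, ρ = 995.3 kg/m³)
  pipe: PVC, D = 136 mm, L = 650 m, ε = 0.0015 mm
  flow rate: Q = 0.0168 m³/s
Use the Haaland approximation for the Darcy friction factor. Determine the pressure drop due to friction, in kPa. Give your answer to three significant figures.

Δp ≈ 49.7 kPa

V = 4Q/(πD²) = 4·0.0168/(π·0.136²) = 1.156 m/s
Re = VD/ν = 1.156·0.136/8.04×10^-7 = 1.96×10^5 → turbulent
ε/D = 0.0015/136 = 1.10×10^-5
Haaland: f = 0.01563
h_f = f(L/D)V²/(2g) = 0.01563·(650/0.136)·1.156²/(2·9.81) = 5.093 m
Δp = ρg·h_f = 995.3·9.81·5.093 = 49.72 kPa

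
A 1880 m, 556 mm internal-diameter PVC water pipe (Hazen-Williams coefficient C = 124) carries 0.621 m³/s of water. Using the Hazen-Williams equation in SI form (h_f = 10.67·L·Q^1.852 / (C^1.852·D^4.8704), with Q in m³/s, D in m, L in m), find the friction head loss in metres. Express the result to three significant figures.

h_f = 10.67·1880·0.621^1.852 / (124^1.852·0.556^4.8704) = 19.22 m

h_f ≈ 19.2 m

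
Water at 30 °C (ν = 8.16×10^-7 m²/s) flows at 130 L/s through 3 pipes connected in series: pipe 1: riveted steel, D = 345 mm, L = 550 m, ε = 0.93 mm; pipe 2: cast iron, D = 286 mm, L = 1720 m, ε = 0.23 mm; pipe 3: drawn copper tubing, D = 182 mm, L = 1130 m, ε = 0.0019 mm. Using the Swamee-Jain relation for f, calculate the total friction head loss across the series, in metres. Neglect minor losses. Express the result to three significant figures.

H ≈ 120 m

Pipe 1: V = 1.391 m/s, Re = 5.88×10^5, ε/D = 0.00270, f = 0.02575, h_1 = f(L/D)V²/2g = 4.046 m
Pipe 2: V = 2.024 m/s, Re = 7.09×10^5, ε/D = 8.04×10^-4, f = 0.01924, h_2 = f(L/D)V²/2g = 24.15 m
Pipe 3: V = 4.997 m/s, Re = 1.11×10^6, ε/D = 1.04×10^-5, f = 0.01167, h_3 = f(L/D)V²/2g = 92.23 m
Series → Q common, losses add: H = Σh = 120.4 m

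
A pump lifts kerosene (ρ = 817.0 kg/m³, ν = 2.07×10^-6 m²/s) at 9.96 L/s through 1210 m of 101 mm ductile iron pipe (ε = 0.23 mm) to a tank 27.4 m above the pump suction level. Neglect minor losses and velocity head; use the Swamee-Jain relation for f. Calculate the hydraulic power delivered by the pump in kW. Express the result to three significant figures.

V = 4Q/(πD²) = 1.243 m/s; Re = 6.07×10^4; ε/D = 0.00228; f = 0.02695
h_f = f(L/D)V²/2g = 25.43 m
Total head H = z + h_f = 27.4 + 25.43 = 52.83 m
P_hyd = ρgQH = 817.0·9.81·0.00996·52.83 = 4.217 kW

P_hyd ≈ 4.22 kW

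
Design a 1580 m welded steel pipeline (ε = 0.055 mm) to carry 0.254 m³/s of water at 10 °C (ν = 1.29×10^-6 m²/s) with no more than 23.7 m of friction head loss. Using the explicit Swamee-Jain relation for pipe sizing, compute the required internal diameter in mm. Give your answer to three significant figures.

D ≈ 353 mm

Swamee-Jain (Type III): D = 0.66·[ε^1.25·(LQ²/(gh_f))^4.75 + ν·Q^9.4·(L/(gh_f))^5.2]^0.04
LQ²/(gh_f) = 0.4384; L/(gh_f) = 6.796
Term 1 = ε^1.25·(…)^4.75 = 9.43×10^-8; Term 2 = ν·Q^9.4·(…)^5.2 = 6.98×10^-8
D = 0.66·(9.43×10^-8 + 6.98×10^-8)^0.04 = 0.3533 m = 353 mm
Check: V = 2.59 m/s, Re = 7.10×10^5, f = 0.01462, h_f = 22.4 m ≈ 23.7 m ✓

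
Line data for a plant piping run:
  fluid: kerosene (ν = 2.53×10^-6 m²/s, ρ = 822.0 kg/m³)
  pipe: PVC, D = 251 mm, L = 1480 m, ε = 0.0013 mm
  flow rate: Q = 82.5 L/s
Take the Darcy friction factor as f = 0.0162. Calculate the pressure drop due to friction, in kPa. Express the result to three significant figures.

V = 4Q/(πD²) = 4·0.0825/(π·0.251²) = 1.667 m/s
h_f = f(L/D)V²/(2g) = 0.01620·(1480/0.251)·1.667²/(2·9.81) = 13.53 m
Δp = ρg·h_f = 822.0·9.81·13.53 = 109.1 kPa

Δp ≈ 109 kPa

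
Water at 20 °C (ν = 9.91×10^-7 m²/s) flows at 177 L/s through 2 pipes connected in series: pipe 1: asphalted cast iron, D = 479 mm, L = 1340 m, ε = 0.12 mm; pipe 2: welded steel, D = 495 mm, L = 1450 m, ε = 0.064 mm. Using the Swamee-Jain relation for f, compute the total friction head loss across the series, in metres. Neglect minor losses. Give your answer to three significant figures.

H ≈ 4.09 m

Pipe 1: V = 0.9822 m/s, Re = 4.75×10^5, ε/D = 2.51×10^-4, f = 0.01603, h_1 = f(L/D)V²/2g = 2.205 m
Pipe 2: V = 0.9198 m/s, Re = 4.59×10^5, ε/D = 1.29×10^-4, f = 0.01493, h_2 = f(L/D)V²/2g = 1.886 m
Series → Q common, losses add: H = Σh = 4.091 m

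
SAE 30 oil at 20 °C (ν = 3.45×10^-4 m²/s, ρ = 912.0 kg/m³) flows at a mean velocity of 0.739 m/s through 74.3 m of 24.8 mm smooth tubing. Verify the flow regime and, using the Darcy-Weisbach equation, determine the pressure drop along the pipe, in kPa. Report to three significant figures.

Δp ≈ 899 kPa

Re = VD/ν = 0.739·0.02480/3.45×10^-4 = 53.1 → laminar (Re < 2300)
f = 64/Re = 1.205
h_f = f(L/D)V²/(2g) = 1.205·(74.3/0.02480)·0.739²/(2·9.81) = 100.5 m
Δp = ρg·h_f = 912.0·9.81·100.5 = 898.9 kPa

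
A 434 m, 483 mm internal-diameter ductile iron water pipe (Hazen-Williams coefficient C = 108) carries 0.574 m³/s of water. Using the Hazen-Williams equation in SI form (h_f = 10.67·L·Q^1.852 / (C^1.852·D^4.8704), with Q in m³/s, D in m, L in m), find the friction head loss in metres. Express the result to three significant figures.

h_f ≈ 9.83 m

h_f = 10.67·434·0.574^1.852 / (108^1.852·0.483^4.8704) = 9.830 m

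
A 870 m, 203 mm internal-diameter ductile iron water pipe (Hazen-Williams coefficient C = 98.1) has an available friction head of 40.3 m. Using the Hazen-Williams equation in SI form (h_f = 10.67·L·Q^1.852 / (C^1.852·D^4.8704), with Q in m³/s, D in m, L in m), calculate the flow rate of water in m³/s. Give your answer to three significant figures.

Rearranging: Q = [h_f·C^1.852·D^4.8704 / (10.67·L)]^(1/1.852)
Q = [40.3·98.1^1.852·0.203^4.8704 / (10.67·870)]^0.540 = 0.07851 m³/s

Q ≈ 0.0785 m³/s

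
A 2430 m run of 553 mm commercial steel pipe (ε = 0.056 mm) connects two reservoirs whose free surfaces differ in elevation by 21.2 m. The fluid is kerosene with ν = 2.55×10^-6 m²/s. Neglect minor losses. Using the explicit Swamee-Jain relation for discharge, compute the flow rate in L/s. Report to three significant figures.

Q ≈ 619 L/s

Swamee-Jain (Type II): Q = -0.965·√(gD⁵h_f/L)·ln[ε/(3.7D) + √(3.17ν²L/(gD³h_f))]
√(gD⁵h_f/L) = √(9.81·0.553⁵·21.2/2430) = 0.06653
ε/(3.7D) = 2.74×10^-5; √(3.17ν²L/(gD³h_f)) = 3.77×10^-5
Q = -0.965·0.06653·ln(6.511×10^-5) = 0.6189 m³/s
Check: V = 2.58 m/s, Re = 5.59×10^5, f = 0.01430, h_f = 21.3 m ≈ 21.2 m ✓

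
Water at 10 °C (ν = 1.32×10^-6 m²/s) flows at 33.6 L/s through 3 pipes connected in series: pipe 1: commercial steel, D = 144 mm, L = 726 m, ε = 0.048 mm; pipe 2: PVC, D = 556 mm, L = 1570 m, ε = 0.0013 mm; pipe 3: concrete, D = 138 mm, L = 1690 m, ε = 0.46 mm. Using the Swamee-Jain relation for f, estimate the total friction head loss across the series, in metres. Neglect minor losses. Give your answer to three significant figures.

H ≈ 107 m

Pipe 1: V = 2.063 m/s, Re = 2.25×10^5, ε/D = 3.33×10^-4, f = 0.01777, h_1 = f(L/D)V²/2g = 19.44 m
Pipe 2: V = 0.1384 m/s, Re = 5.83×10^4, ε/D = 2.34×10^-6, f = 0.02007, h_2 = f(L/D)V²/2g = 0.05532 m
Pipe 3: V = 2.246 m/s, Re = 2.35×10^5, ε/D = 0.00333, f = 0.02766, h_3 = f(L/D)V²/2g = 87.12 m
Series → Q common, losses add: H = Σh = 106.6 m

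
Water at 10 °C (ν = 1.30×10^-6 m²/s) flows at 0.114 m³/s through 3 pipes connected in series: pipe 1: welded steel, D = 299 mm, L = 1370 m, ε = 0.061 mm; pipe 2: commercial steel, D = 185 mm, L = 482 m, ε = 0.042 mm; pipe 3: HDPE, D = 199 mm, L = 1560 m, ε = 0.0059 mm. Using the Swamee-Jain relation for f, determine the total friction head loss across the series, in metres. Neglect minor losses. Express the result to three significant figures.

H ≈ 118 m

Pipe 1: V = 1.624 m/s, Re = 3.73×10^5, ε/D = 2.04×10^-4, f = 0.01597, h_1 = f(L/D)V²/2g = 9.832 m
Pipe 2: V = 4.241 m/s, Re = 6.04×10^5, ε/D = 2.27×10^-4, f = 0.01553, h_2 = f(L/D)V²/2g = 37.10 m
Pipe 3: V = 3.665 m/s, Re = 5.61×10^5, ε/D = 2.96×10^-5, f = 0.01332, h_3 = f(L/D)V²/2g = 71.48 m
Series → Q common, losses add: H = Σh = 118.4 m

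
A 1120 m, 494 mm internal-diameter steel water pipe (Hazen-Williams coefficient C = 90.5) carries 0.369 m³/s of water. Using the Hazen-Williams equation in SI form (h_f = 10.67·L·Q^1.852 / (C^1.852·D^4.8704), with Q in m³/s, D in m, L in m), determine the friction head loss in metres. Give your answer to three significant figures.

h_f = 10.67·1120·0.369^1.852 / (90.5^1.852·0.494^4.8704) = 13.91 m

h_f ≈ 13.9 m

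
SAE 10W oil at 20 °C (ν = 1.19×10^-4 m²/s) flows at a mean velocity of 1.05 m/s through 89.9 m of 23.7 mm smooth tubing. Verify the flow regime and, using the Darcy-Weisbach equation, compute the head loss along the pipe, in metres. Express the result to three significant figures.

h_f ≈ 65.2 m

Re = VD/ν = 1.05·0.02370/1.19×10^-4 = 209 → laminar (Re < 2300)
f = 64/Re = 0.3060
h_f = f(L/D)V²/(2g) = 0.3060·(89.9/0.02370)·1.05²/(2·9.81) = 65.23 m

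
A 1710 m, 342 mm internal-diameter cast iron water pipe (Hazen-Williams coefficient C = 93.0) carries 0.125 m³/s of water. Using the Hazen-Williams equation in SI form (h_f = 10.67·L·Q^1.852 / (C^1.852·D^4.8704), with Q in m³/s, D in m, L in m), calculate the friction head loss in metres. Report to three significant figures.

h_f ≈ 16.3 m

h_f = 10.67·1710·0.125^1.852 / (93.0^1.852·0.342^4.8704) = 16.31 m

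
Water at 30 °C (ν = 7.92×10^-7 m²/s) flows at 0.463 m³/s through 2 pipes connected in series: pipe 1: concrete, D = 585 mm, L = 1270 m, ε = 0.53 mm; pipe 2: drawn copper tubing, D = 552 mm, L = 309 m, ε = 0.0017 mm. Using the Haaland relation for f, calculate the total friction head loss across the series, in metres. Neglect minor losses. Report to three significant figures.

Pipe 1: V = 1.723 m/s, Re = 1.27×10^6, ε/D = 9.06×10^-4, f = 0.01944, h_1 = f(L/D)V²/2g = 6.381 m
Pipe 2: V = 1.935 m/s, Re = 1.35×10^6, ε/D = 3.08×10^-6, f = 0.01109, h_2 = f(L/D)V²/2g = 1.184 m
Series → Q common, losses add: H = Σh = 7.566 m

H ≈ 7.57 m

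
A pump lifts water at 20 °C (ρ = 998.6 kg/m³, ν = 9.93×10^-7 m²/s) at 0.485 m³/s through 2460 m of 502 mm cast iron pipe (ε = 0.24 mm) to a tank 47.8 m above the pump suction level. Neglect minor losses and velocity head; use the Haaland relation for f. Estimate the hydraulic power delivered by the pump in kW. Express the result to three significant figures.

P_hyd ≈ 348 kW

V = 4Q/(πD²) = 2.450 m/s; Re = 1.24×10^6; ε/D = 4.78×10^-4; f = 0.01694
h_f = f(L/D)V²/2g = 25.40 m
Total head H = z + h_f = 47.8 + 25.40 = 73.20 m
P_hyd = ρgQH = 998.6·9.81·0.485·73.20 = 347.8 kW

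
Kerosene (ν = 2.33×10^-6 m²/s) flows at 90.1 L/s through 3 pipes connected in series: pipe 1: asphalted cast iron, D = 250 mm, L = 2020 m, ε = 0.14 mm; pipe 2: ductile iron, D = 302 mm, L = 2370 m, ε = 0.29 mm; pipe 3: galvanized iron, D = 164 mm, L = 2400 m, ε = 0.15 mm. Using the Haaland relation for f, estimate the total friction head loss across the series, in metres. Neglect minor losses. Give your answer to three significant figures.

Pipe 1: V = 1.836 m/s, Re = 1.97×10^5, ε/D = 5.60×10^-4, f = 0.01897, h_1 = f(L/D)V²/2g = 26.32 m
Pipe 2: V = 1.258 m/s, Re = 1.63×10^5, ε/D = 9.60×10^-4, f = 0.02101, h_2 = f(L/D)V²/2g = 13.30 m
Pipe 3: V = 4.265 m/s, Re = 3.00×10^5, ε/D = 9.15×10^-4, f = 0.02016, h_3 = f(L/D)V²/2g = 273.5 m
Series → Q common, losses add: H = Σh = 313.1 m

H ≈ 313 m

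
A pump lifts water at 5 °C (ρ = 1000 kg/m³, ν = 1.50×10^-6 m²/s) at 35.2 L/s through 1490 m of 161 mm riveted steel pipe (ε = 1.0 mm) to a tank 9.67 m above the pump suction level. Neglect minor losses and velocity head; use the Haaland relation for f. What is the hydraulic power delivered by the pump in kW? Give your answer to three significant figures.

V = 4Q/(πD²) = 1.729 m/s; Re = 1.86×10^5; ε/D = 0.00621; f = 0.03293
h_f = f(L/D)V²/2g = 46.44 m
Total head H = z + h_f = 9.67 + 46.44 = 56.11 m
P_hyd = ρgQH = 1000·9.81·0.0352·56.11 = 19.38 kW

P_hyd ≈ 19.4 kW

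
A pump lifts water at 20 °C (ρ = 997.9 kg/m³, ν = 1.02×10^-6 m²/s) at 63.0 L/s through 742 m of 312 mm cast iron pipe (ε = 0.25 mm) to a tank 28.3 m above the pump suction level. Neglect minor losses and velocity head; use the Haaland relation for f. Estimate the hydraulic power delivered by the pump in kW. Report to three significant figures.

P_hyd ≈ 18.5 kW

V = 4Q/(πD²) = 0.8240 m/s; Re = 2.52×10^5; ε/D = 8.01×10^-4; f = 0.01981
h_f = f(L/D)V²/2g = 1.631 m
Total head H = z + h_f = 28.3 + 1.631 = 29.93 m
P_hyd = ρgQH = 997.9·9.81·0.0630·29.93 = 18.46 kW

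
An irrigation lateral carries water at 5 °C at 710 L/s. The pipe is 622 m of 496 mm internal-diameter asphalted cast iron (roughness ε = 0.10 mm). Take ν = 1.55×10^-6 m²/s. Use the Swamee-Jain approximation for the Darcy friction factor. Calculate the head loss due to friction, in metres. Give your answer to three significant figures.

V = 4Q/(πD²) = 4·0.710/(π·0.496²) = 3.675 m/s
Re = VD/ν = 3.675·0.496/1.55×10^-6 = 1.18×10^6 → turbulent
ε/D = 0.10/496 = 2.02×10^-4
Swamee-Jain: f = 0.01466
h_f = f(L/D)V²/(2g) = 0.01466·(622/0.496)·3.675²/(2·9.81) = 12.65 m

h_f ≈ 12.7 m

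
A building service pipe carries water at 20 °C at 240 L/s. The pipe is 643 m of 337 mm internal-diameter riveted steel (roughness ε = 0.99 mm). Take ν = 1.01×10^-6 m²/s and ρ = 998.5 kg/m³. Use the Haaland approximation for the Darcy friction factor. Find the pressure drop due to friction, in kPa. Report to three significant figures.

Δp ≈ 181 kPa

V = 4Q/(πD²) = 4·0.240/(π·0.337²) = 2.691 m/s
Re = VD/ν = 2.691·0.337/1.01×10^-6 = 8.98×10^5 → turbulent
ε/D = 0.99/337 = 0.00294
Haaland: f = 0.02620
h_f = f(L/D)V²/(2g) = 0.02620·(643/0.337)·2.691²/(2·9.81) = 18.45 m
Δp = ρg·h_f = 998.5·9.81·18.45 = 180.7 kPa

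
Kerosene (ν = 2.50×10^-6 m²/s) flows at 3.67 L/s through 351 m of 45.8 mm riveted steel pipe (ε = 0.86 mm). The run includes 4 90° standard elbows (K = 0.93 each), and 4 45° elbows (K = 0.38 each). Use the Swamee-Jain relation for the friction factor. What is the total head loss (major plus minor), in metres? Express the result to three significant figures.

H_L ≈ 96.1 m

V = 4Q/(πD²) = 2.228 m/s; V²/2g = 0.2529 m
Re = 4.08×10^4, ε/D = 0.0188 → f = 0.04890 (Swamee-Jain)
Major: h_f = f(L/D)·V²/2g = 0.04890·7664·0.2529 = 94.78 m
Minor: ΣK = 5.24; h_m = ΣK·V²/2g = 1.325 m
Total H_L = 94.78 + 1.325 = 96.11 m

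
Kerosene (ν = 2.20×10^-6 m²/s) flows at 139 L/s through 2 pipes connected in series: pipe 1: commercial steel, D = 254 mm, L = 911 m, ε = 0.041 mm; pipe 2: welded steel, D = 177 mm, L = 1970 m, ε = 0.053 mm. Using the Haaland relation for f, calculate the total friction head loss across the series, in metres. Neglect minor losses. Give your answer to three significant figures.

H ≈ 316 m

Pipe 1: V = 2.743 m/s, Re = 3.17×10^5, ε/D = 1.61×10^-4, f = 0.01565, h_1 = f(L/D)V²/2g = 21.53 m
Pipe 2: V = 5.649 m/s, Re = 4.54×10^5, ε/D = 2.99×10^-4, f = 0.01625, h_2 = f(L/D)V²/2g = 294.2 m
Series → Q common, losses add: H = Σh = 315.8 m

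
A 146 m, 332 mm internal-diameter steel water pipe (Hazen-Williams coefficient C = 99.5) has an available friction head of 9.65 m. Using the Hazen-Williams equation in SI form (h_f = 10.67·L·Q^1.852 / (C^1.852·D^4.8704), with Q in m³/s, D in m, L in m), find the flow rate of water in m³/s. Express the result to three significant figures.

Rearranging: Q = [h_f·C^1.852·D^4.8704 / (10.67·L)]^(1/1.852)
Q = [9.65·99.5^1.852·0.332^4.8704 / (10.67·146)]^0.540 = 0.3518 m³/s

Q ≈ 0.352 m³/s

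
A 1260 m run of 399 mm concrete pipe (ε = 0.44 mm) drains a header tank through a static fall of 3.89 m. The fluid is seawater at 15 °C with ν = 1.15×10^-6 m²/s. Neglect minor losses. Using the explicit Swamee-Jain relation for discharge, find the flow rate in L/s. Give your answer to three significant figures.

Swamee-Jain (Type II): Q = -0.965·√(gD⁵h_f/L)·ln[ε/(3.7D) + √(3.17ν²L/(gD³h_f))]
√(gD⁵h_f/L) = √(9.81·0.399⁵·3.89/1260) = 0.01750
ε/(3.7D) = 2.98×10^-4; √(3.17ν²L/(gD³h_f)) = 4.67×10^-5
Q = -0.965·0.01750·ln(3.447×10^-4) = 0.1346 m³/s
Check: V = 1.08 m/s, Re = 3.74×10^5, f = 0.02098, h_f = 3.92 m ≈ 3.89 m ✓

Q ≈ 135 L/s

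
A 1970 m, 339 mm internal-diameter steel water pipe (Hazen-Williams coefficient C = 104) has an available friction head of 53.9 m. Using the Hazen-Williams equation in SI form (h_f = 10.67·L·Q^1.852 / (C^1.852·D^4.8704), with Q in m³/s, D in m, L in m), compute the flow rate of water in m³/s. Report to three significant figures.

Rearranging: Q = [h_f·C^1.852·D^4.8704 / (10.67·L)]^(1/1.852)
Q = [53.9·104^1.852·0.339^4.8704 / (10.67·1970)]^0.540 = 0.2413 m³/s

Q ≈ 0.241 m³/s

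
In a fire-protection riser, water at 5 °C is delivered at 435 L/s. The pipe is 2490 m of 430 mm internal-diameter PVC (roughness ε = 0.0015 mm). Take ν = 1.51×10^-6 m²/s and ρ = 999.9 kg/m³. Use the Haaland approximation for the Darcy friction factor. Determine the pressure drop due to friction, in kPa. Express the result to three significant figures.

V = 4Q/(πD²) = 4·0.435/(π·0.430²) = 2.995 m/s
Re = VD/ν = 2.995·0.430/1.51×10^-6 = 8.53×10^5 → turbulent
ε/D = 0.0015/430 = 3.49×10^-6
Haaland: f = 0.01195
h_f = f(L/D)V²/(2g) = 0.01195·(2490/0.430)·2.995²/(2·9.81) = 31.66 m
Δp = ρg·h_f = 999.9·9.81·31.66 = 310.5 kPa

Δp ≈ 311 kPa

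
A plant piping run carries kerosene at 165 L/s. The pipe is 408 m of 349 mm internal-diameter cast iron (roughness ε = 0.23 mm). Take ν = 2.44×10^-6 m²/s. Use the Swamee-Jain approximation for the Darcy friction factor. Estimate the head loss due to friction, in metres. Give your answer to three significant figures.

h_f ≈ 3.44 m

V = 4Q/(πD²) = 4·0.165/(π·0.349²) = 1.725 m/s
Re = VD/ν = 1.725·0.349/2.44×10^-6 = 2.47×10^5 → turbulent
ε/D = 0.23/349 = 6.59×10^-4
Swamee-Jain: f = 0.01943
h_f = f(L/D)V²/(2g) = 0.01943·(408/0.349)·1.725²/(2·9.81) = 3.444 m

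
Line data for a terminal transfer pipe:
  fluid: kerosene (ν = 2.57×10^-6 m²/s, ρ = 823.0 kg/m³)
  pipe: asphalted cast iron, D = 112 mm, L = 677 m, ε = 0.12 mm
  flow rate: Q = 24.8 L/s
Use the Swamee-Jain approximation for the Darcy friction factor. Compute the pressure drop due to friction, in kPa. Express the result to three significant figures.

Δp ≈ 353 kPa

V = 4Q/(πD²) = 4·0.0248/(π·0.112²) = 2.517 m/s
Re = VD/ν = 2.517·0.112/2.57×10^-6 = 1.10×10^5 → turbulent
ε/D = 0.12/112 = 0.00107
Swamee-Jain: f = 0.02240
h_f = f(L/D)V²/(2g) = 0.02240·(677/0.112)·2.517²/(2·9.81) = 43.74 m
Δp = ρg·h_f = 823.0·9.81·43.74 = 353.1 kPa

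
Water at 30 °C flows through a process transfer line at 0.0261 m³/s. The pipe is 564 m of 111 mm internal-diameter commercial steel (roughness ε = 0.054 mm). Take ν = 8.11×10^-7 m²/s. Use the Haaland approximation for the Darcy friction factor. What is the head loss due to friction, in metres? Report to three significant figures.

h_f ≈ 33.5 m

V = 4Q/(πD²) = 4·0.0261/(π·0.111²) = 2.697 m/s
Re = VD/ν = 2.697·0.111/8.11×10^-7 = 3.69×10^5 → turbulent
ε/D = 0.054/111 = 4.86×10^-4
Haaland: f = 0.01776
h_f = f(L/D)V²/(2g) = 0.01776·(564/0.111)·2.697²/(2·9.81) = 33.47 m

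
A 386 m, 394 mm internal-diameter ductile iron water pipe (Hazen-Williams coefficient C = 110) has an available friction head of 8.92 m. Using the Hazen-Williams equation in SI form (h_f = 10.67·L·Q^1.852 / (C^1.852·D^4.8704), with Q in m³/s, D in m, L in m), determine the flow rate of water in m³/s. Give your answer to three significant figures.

Q ≈ 0.346 m³/s

Rearranging: Q = [h_f·C^1.852·D^4.8704 / (10.67·L)]^(1/1.852)
Q = [8.92·110^1.852·0.394^4.8704 / (10.67·386)]^0.540 = 0.3459 m³/s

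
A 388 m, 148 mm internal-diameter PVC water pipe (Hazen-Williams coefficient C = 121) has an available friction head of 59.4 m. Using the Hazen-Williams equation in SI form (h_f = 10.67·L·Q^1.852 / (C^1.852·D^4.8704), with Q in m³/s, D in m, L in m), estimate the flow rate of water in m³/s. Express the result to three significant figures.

Q ≈ 0.0804 m³/s

Rearranging: Q = [h_f·C^1.852·D^4.8704 / (10.67·L)]^(1/1.852)
Q = [59.4·121^1.852·0.148^4.8704 / (10.67·388)]^0.540 = 0.08044 m³/s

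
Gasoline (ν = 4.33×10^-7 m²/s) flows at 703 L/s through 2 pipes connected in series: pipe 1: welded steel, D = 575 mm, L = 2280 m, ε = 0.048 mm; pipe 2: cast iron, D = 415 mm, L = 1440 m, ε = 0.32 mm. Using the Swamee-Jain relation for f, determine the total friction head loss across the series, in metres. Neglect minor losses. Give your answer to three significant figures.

Pipe 1: V = 2.707 m/s, Re = 3.60×10^6, ε/D = 8.35×10^-5, f = 0.01220, h_1 = f(L/D)V²/2g = 18.08 m
Pipe 2: V = 5.197 m/s, Re = 4.98×10^6, ε/D = 7.71×10^-4, f = 0.01856, h_2 = f(L/D)V²/2g = 88.67 m
Series → Q common, losses add: H = Σh = 106.7 m

H ≈ 107 m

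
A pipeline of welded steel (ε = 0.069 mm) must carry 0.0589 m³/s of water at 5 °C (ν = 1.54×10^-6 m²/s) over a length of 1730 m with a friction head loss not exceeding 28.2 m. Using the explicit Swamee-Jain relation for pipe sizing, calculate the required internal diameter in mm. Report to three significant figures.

Swamee-Jain (Type III): D = 0.66·[ε^1.25·(LQ²/(gh_f))^4.75 + ν·Q^9.4·(L/(gh_f))^5.2]^0.04
LQ²/(gh_f) = 0.02169; L/(gh_f) = 6.254
Term 1 = ε^1.25·(…)^4.75 = 7.88×10^-14; Term 2 = ν·Q^9.4·(…)^5.2 = 5.84×10^-14
D = 0.66·(7.88×10^-14 + 5.84×10^-14)^0.04 = 0.2019 m = 202 mm
Check: V = 1.84 m/s, Re = 2.41×10^5, f = 0.01770, h_f = 26.2 m ≈ 28.2 m ✓

D ≈ 202 mm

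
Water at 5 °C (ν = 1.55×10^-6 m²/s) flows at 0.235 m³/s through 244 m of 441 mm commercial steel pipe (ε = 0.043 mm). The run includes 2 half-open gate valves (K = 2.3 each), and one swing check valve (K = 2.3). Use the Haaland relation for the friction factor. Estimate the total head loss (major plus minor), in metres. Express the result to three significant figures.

H_L ≈ 1.80 m

V = 4Q/(πD²) = 1.539 m/s; V²/2g = 0.1206 m
Re = 4.38×10^5, ε/D = 9.75×10^-5 → f = 0.01446 (Haaland)
Major: h_f = f(L/D)·V²/2g = 0.01446·553.3·0.1206 = 0.9655 m
Minor: ΣK = 6.90; h_m = ΣK·V²/2g = 0.8324 m
Total H_L = 0.9655 + 0.8324 = 1.798 m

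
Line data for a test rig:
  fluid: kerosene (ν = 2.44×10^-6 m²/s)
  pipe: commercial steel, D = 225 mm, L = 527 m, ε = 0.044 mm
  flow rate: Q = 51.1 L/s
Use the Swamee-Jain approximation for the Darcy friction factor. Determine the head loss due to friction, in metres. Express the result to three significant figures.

h_f ≈ 3.64 m

V = 4Q/(πD²) = 4·0.0511/(π·0.225²) = 1.285 m/s
Re = VD/ν = 1.285·0.225/2.44×10^-6 = 1.19×10^5 → turbulent
ε/D = 0.044/225 = 1.96×10^-4
Swamee-Jain: f = 0.01845
h_f = f(L/D)V²/(2g) = 0.01845·(527/0.225)·1.285²/(2·9.81) = 3.639 m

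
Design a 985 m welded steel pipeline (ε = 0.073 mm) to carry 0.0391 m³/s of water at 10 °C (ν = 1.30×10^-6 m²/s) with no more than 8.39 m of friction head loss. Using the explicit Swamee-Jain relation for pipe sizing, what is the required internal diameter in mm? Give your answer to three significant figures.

D ≈ 196 mm

Swamee-Jain (Type III): D = 0.66·[ε^1.25·(LQ²/(gh_f))^4.75 + ν·Q^9.4·(L/(gh_f))^5.2]^0.04
LQ²/(gh_f) = 0.01830; L/(gh_f) = 11.97
Term 1 = ε^1.25·(…)^4.75 = 3.76×10^-14; Term 2 = ν·Q^9.4·(…)^5.2 = 3.06×10^-14
D = 0.66·(3.76×10^-14 + 3.06×10^-14)^0.04 = 0.1963 m = 196 mm
Check: V = 1.29 m/s, Re = 1.95×10^5, f = 0.01827, h_f = 7.80 m ≈ 8.39 m ✓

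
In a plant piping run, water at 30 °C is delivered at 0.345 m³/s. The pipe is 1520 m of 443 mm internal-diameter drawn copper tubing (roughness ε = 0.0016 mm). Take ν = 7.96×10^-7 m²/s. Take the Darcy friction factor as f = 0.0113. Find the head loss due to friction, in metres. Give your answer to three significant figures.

h_f ≈ 9.90 m

V = 4Q/(πD²) = 4·0.345/(π·0.443²) = 2.238 m/s
h_f = f(L/D)V²/(2g) = 0.01130·(1520/0.443)·2.238²/(2·9.81) = 9.901 m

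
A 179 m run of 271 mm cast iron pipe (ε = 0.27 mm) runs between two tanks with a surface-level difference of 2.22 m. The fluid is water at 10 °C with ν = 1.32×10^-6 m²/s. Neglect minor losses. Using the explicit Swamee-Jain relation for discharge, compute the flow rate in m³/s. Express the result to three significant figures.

Swamee-Jain (Type II): Q = -0.965·√(gD⁵h_f/L)·ln[ε/(3.7D) + √(3.17ν²L/(gD³h_f))]
√(gD⁵h_f/L) = √(9.81·0.271⁵·2.22/179) = 0.01334
ε/(3.7D) = 2.69×10^-4; √(3.17ν²L/(gD³h_f)) = 4.78×10^-5
Q = -0.965·0.01334·ln(3.170×10^-4) = 0.1037 m³/s
Check: V = 1.80 m/s, Re = 3.69×10^5, f = 0.02055, h_f = 2.24 m ≈ 2.22 m ✓

Q ≈ 0.104 m³/s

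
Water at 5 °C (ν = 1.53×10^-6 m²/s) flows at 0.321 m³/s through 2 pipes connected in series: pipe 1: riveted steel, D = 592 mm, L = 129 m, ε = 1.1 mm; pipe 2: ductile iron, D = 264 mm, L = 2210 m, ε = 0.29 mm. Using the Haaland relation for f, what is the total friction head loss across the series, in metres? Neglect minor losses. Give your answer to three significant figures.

Pipe 1: V = 1.166 m/s, Re = 4.51×10^5, ε/D = 0.00186, f = 0.02339, h_1 = f(L/D)V²/2g = 0.3533 m
Pipe 2: V = 5.864 m/s, Re = 1.01×10^6, ε/D = 0.00110, f = 0.02038, h_2 = f(L/D)V²/2g = 299.0 m
Series → Q common, losses add: H = Σh = 299.4 m

H ≈ 299 m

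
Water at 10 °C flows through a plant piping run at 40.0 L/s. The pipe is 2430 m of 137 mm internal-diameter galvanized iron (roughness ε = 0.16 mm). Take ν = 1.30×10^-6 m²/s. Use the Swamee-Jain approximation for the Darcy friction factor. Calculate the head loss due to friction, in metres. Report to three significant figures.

V = 4Q/(πD²) = 4·0.0400/(π·0.137²) = 2.713 m/s
Re = VD/ν = 2.713·0.137/1.30×10^-6 = 2.86×10^5 → turbulent
ε/D = 0.16/137 = 0.00117
Swamee-Jain: f = 0.02146
h_f = f(L/D)V²/(2g) = 0.02146·(2430/0.137)·2.713²/(2·9.81) = 142.8 m

h_f ≈ 143 m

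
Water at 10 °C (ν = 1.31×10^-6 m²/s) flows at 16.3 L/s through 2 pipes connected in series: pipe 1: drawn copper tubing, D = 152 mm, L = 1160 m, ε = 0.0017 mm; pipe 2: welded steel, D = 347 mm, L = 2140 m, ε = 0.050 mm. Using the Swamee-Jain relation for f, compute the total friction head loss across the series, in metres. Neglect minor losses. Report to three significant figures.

H ≈ 5.78 m

Pipe 1: V = 0.8983 m/s, Re = 1.04×10^5, ε/D = 1.12×10^-5, f = 0.01778, h_1 = f(L/D)V²/2g = 5.580 m
Pipe 2: V = 0.1724 m/s, Re = 4.57×10^4, ε/D = 1.44×10^-4, f = 0.02174, h_2 = f(L/D)V²/2g = 0.2030 m
Series → Q common, losses add: H = Σh = 5.783 m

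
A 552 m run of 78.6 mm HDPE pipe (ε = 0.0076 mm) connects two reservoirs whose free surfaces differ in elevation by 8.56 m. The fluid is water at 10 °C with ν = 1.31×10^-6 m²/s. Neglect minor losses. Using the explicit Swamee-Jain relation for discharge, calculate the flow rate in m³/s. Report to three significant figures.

Q ≈ 0.00529 m³/s

Swamee-Jain (Type II): Q = -0.965·√(gD⁵h_f/L)·ln[ε/(3.7D) + √(3.17ν²L/(gD³h_f))]
√(gD⁵h_f/L) = √(9.81·0.0786⁵·8.56/552) = 6.756×10^-4
ε/(3.7D) = 2.61×10^-5; √(3.17ν²L/(gD³h_f)) = 2.71×10^-4
Q = -0.965·6.756×10^-4·ln(2.975×10^-4) = 0.005294 m³/s
Check: V = 1.09 m/s, Re = 6.55×10^4, f = 0.02001, h_f = 8.52 m ≈ 8.56 m ✓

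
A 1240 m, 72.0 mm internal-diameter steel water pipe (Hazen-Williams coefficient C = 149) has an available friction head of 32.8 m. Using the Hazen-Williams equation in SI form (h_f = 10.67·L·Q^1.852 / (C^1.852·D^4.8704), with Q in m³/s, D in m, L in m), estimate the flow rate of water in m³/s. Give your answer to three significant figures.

Rearranging: Q = [h_f·C^1.852·D^4.8704 / (10.67·L)]^(1/1.852)
Q = [32.8·149^1.852·0.0720^4.8704 / (10.67·1240)]^0.540 = 0.005771 m³/s

Q ≈ 0.00577 m³/s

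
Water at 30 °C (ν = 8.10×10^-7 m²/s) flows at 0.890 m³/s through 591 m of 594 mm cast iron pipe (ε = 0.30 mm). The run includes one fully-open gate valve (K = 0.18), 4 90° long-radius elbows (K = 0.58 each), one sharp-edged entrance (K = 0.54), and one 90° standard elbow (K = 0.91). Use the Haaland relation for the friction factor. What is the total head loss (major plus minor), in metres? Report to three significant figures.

H_L ≈ 10.9 m

V = 4Q/(πD²) = 3.212 m/s; V²/2g = 0.5257 m
Re = 2.36×10^6, ε/D = 5.05×10^-4 → f = 0.01696 (Haaland)
Major: h_f = f(L/D)·V²/2g = 0.01696·994.9·0.5257 = 8.871 m
Minor: ΣK = 3.95; h_m = ΣK·V²/2g = 2.077 m
Total H_L = 8.871 + 2.077 = 10.95 m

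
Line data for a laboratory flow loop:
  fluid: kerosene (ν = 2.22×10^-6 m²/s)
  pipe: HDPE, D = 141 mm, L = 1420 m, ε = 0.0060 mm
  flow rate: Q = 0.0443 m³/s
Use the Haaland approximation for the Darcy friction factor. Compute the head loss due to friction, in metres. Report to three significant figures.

V = 4Q/(πD²) = 4·0.0443/(π·0.141²) = 2.837 m/s
Re = VD/ν = 2.837·0.141/2.22×10^-6 = 1.80×10^5 → turbulent
ε/D = 0.0060/141 = 4.26×10^-5
Haaland: f = 0.01608
h_f = f(L/D)V²/(2g) = 0.01608·(1420/0.141)·2.837²/(2·9.81) = 66.44 m

h_f ≈ 66.4 m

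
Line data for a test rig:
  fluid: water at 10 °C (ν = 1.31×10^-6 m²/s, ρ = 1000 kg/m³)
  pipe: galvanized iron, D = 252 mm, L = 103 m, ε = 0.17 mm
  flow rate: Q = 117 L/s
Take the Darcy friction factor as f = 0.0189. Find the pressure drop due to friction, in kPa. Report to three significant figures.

Δp ≈ 21.3 kPa

V = 4Q/(πD²) = 4·0.117/(π·0.252²) = 2.346 m/s
h_f = f(L/D)V²/(2g) = 0.01890·(103/0.252)·2.346²/(2·9.81) = 2.167 m
Δp = ρg·h_f = 1000·9.81·2.167 = 21.25 kPa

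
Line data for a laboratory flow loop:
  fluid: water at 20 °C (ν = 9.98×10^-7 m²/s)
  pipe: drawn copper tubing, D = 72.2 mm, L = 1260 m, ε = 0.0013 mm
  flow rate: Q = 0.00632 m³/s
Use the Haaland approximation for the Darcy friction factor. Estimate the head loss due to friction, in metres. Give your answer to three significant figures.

h_f ≈ 37.1 m

V = 4Q/(πD²) = 4·0.00632/(π·0.0722²) = 1.544 m/s
Re = VD/ν = 1.544·0.0722/9.98×10^-7 = 1.12×10^5 → turbulent
ε/D = 0.0013/72.2 = 1.80×10^-5
Haaland: f = 0.01749
h_f = f(L/D)V²/(2g) = 0.01749·(1260/0.0722)·1.544²/(2·9.81) = 37.08 m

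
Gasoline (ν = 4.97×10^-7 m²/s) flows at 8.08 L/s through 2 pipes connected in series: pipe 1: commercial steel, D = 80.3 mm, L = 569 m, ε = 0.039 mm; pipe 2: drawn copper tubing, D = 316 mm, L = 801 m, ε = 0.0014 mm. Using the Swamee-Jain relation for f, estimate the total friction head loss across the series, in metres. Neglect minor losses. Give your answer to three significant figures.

Pipe 1: V = 1.595 m/s, Re = 2.58×10^5, ε/D = 4.86×10^-4, f = 0.01846, h_1 = f(L/D)V²/2g = 16.97 m
Pipe 2: V = 0.1030 m/s, Re = 6.55×10^4, ε/D = 4.43×10^-6, f = 0.01957, h_2 = f(L/D)V²/2g = 0.02684 m
Series → Q common, losses add: H = Σh = 16.99 m

H ≈ 17.0 m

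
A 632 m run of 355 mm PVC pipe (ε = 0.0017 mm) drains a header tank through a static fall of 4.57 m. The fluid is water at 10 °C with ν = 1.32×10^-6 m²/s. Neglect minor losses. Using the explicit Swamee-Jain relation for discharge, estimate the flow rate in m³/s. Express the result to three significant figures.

Swamee-Jain (Type II): Q = -0.965·√(gD⁵h_f/L)·ln[ε/(3.7D) + √(3.17ν²L/(gD³h_f))]
√(gD⁵h_f/L) = √(9.81·0.355⁵·4.57/632) = 0.02000
ε/(3.7D) = 1.29×10^-6; √(3.17ν²L/(gD³h_f)) = 4.17×10^-5
Q = -0.965·0.02000·ln(4.301×10^-5) = 0.1940 m³/s
Check: V = 1.96 m/s, Re = 5.27×10^5, f = 0.01305, h_f = 4.55 m ≈ 4.57 m ✓

Q ≈ 0.194 m³/s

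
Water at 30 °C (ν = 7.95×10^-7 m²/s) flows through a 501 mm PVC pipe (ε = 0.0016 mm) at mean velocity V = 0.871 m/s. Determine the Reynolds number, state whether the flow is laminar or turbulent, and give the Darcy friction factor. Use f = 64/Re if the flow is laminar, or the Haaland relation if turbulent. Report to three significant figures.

Re ≈ 5.49×10^5; turbulent; f ≈ 0.0129

Re = VD/ν = 0.8710·0.501/7.95×10^-7 = 5.49×10^5
Re > 4000 → turbulent; ε/D = 3.19×10^-6
Haaland: f = 0.01288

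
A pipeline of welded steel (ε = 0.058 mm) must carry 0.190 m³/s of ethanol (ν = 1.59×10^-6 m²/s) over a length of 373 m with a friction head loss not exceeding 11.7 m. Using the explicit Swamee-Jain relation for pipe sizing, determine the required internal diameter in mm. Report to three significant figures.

Swamee-Jain (Type III): D = 0.66·[ε^1.25·(LQ²/(gh_f))^4.75 + ν·Q^9.4·(L/(gh_f))^5.2]^0.04
LQ²/(gh_f) = 0.1173; L/(gh_f) = 3.250
Term 1 = ε^1.25·(…)^4.75 = 1.92×10^-10; Term 2 = ν·Q^9.4·(…)^5.2 = 1.21×10^-10
D = 0.66·(1.92×10^-10 + 1.21×10^-10)^0.04 = 0.2750 m = 275 mm
Check: V = 3.20 m/s, Re = 5.53×10^5, f = 0.01548, h_f = 10.9 m ≈ 11.7 m ✓

D ≈ 275 mm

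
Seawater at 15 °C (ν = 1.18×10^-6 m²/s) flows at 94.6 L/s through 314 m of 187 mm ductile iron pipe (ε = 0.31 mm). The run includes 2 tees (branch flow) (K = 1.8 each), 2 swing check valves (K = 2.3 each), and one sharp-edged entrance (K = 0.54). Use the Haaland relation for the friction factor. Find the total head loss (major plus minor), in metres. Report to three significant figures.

H_L ≈ 28.3 m

V = 4Q/(πD²) = 3.444 m/s; V²/2g = 0.6047 m
Re = 5.46×10^5, ε/D = 0.00166 → f = 0.02268 (Haaland)
Major: h_f = f(L/D)·V²/2g = 0.02268·1679·0.6047 = 23.02 m
Minor: ΣK = 8.74; h_m = ΣK·V²/2g = 5.285 m
Total H_L = 23.02 + 5.285 = 28.31 m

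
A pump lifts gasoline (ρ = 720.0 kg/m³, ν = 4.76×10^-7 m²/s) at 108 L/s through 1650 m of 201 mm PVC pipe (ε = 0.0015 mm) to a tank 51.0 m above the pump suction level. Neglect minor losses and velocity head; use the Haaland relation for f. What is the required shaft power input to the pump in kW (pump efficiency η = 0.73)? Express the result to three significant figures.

P_shaft ≈ 109 kW

V = 4Q/(πD²) = 3.404 m/s; Re = 1.44×10^6; ε/D = 7.46×10^-6; f = 0.01108
h_f = f(L/D)V²/2g = 53.71 m
Total head H = z + h_f = 51.0 + 53.71 = 104.7 m
P_hyd = ρgQH = 720.0·9.81·0.108·104.7 = 79.88 kW
P_shaft = P_hyd/η = 79.88/0.73 = 109.4 kW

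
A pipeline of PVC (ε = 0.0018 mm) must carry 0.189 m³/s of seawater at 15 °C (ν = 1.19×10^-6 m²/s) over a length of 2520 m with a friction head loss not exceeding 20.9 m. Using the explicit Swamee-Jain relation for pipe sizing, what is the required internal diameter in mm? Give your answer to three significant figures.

Swamee-Jain (Type III): D = 0.66·[ε^1.25·(LQ²/(gh_f))^4.75 + ν·Q^9.4·(L/(gh_f))^5.2]^0.04
LQ²/(gh_f) = 0.4390; L/(gh_f) = 12.29
Term 1 = ε^1.25·(…)^4.75 = 1.32×10^-9; Term 2 = ν·Q^9.4·(…)^5.2 = 8.71×10^-8
D = 0.66·(1.32×10^-9 + 8.71×10^-8)^0.04 = 0.3447 m = 345 mm
Check: V = 2.03 m/s, Re = 5.87×10^5, f = 0.01282, h_f = 19.6 m ≈ 20.9 m ✓

D ≈ 345 mm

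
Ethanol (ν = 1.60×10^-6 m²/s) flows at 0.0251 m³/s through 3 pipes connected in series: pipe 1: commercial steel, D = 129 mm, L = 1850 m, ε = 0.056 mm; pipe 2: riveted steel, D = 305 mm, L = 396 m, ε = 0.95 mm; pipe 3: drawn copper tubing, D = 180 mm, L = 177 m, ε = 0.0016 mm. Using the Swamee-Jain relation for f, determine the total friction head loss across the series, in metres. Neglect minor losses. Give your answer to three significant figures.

H ≈ 52.5 m

Pipe 1: V = 1.920 m/s, Re = 1.55×10^5, ε/D = 4.34×10^-4, f = 0.01908, h_1 = f(L/D)V²/2g = 51.43 m
Pipe 2: V = 0.3435 m/s, Re = 6.55×10^4, ε/D = 0.00311, f = 0.02862, h_2 = f(L/D)V²/2g = 0.2235 m
Pipe 3: V = 0.9864 m/s, Re = 1.11×10^5, ε/D = 8.89×10^-6, f = 0.01754, h_3 = f(L/D)V²/2g = 0.8552 m
Series → Q common, losses add: H = Σh = 52.50 m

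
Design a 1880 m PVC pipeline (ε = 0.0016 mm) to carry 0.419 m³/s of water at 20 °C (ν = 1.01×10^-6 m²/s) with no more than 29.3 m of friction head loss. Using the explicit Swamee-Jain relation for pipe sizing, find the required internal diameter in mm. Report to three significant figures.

Swamee-Jain (Type III): D = 0.66·[ε^1.25·(LQ²/(gh_f))^4.75 + ν·Q^9.4·(L/(gh_f))^5.2]^0.04
LQ²/(gh_f) = 1.148; L/(gh_f) = 6.541
Term 1 = ε^1.25·(…)^4.75 = 1.10×10^-7; Term 2 = ν·Q^9.4·(…)^5.2 = 4.95×10^-6
D = 0.66·(1.10×10^-7 + 4.95×10^-6)^0.04 = 0.4052 m = 405 mm
Check: V = 3.25 m/s, Re = 1.30×10^6, f = 0.01122, h_f = 28.0 m ≈ 29.3 m ✓

D ≈ 405 mm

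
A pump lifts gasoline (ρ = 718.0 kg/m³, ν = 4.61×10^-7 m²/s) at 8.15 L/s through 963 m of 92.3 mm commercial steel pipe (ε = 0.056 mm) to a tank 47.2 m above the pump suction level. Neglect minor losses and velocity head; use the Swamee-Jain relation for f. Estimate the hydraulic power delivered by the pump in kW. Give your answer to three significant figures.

P_hyd ≈ 3.58 kW

V = 4Q/(πD²) = 1.218 m/s; Re = 2.44×10^5; ε/D = 6.07×10^-4; f = 0.01918
h_f = f(L/D)V²/2g = 15.13 m
Total head H = z + h_f = 47.2 + 15.13 = 62.33 m
P_hyd = ρgQH = 718.0·9.81·0.00815·62.33 = 3.578 kW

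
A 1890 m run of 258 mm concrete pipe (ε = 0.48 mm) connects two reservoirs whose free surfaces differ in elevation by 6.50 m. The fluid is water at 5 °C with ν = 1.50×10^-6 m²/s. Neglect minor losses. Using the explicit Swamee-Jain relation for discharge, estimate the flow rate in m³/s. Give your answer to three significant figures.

Q ≈ 0.0443 m³/s

Swamee-Jain (Type II): Q = -0.965·√(gD⁵h_f/L)·ln[ε/(3.7D) + √(3.17ν²L/(gD³h_f))]
√(gD⁵h_f/L) = √(9.81·0.258⁵·6.50/1890) = 0.006210
ε/(3.7D) = 5.03×10^-4; √(3.17ν²L/(gD³h_f)) = 1.11×10^-4
Q = -0.965·0.006210·ln(6.138×10^-4) = 0.04432 m³/s
Check: V = 0.848 m/s, Re = 1.46×10^5, f = 0.02443, h_f = 6.56 m ≈ 6.50 m ✓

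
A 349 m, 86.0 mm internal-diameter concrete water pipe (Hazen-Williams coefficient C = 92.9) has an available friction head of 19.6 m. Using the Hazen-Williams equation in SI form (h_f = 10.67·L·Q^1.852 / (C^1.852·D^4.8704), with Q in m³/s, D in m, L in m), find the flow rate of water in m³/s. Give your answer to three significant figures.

Q ≈ 0.00862 m³/s

Rearranging: Q = [h_f·C^1.852·D^4.8704 / (10.67·L)]^(1/1.852)
Q = [19.6·92.9^1.852·0.0860^4.8704 / (10.67·349)]^0.540 = 0.008621 m³/s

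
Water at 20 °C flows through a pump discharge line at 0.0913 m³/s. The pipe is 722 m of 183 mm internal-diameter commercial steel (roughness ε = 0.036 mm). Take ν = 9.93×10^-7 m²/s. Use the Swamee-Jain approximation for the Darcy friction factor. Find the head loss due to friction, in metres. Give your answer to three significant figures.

h_f ≈ 36.8 m

V = 4Q/(πD²) = 4·0.0913/(π·0.183²) = 3.471 m/s
Re = VD/ν = 3.471·0.183/9.93×10^-7 = 6.40×10^5 → turbulent
ε/D = 0.036/183 = 1.97×10^-4
Swamee-Jain: f = 0.01518
h_f = f(L/D)V²/(2g) = 0.01518·(722/0.183)·3.471²/(2·9.81) = 36.77 m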